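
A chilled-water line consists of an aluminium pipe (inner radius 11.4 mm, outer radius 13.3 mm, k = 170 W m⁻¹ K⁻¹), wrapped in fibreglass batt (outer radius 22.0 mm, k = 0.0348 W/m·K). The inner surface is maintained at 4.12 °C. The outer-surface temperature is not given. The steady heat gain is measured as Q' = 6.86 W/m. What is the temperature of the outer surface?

T_out = 19.9 °C

Sum the resistances:
  R'_aluminium = ln(0.0133/0.0114)/(2πk) = 0.1542/(2π·170) = 1.443×10^-4 m·K/W
  R'_fibreglass batt = ln(0.0220/0.0133)/(2πk) = 0.5033/(2π·0.0348) = 2.302 m·K/W
ΣR = 2.302 m·K/W
ΔT = Q'·ΣR = 6.86 × 2.302 = 15.79 K
Heat flows inward, so T_out = T_in + ΔT = 4.12 + 15.79 = 19.9 °C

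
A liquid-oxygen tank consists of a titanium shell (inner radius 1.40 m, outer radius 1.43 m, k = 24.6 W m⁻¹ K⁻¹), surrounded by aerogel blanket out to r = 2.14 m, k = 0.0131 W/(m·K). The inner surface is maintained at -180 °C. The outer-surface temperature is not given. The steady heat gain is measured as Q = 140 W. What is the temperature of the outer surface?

T_out = 17.3 °C

Series resistances:
  R_titanium = (1/1.40 − 1/1.43)/(4πk) = 0.01499/(4π·24.6) = 4.847×10^-5 K/W
  R_aerogel blanket = (1/1.43 − 1/2.14)/(4πk) = 0.2320/(4π·0.0131) = 1.409 K/W
ΣR = 1.409 K/W
ΔT = Q·ΣR = 140 × 1.409 = 197.3 K
Heat flows inward, so T_out = T_in + ΔT = -180 + 197.3 = 17.3 °C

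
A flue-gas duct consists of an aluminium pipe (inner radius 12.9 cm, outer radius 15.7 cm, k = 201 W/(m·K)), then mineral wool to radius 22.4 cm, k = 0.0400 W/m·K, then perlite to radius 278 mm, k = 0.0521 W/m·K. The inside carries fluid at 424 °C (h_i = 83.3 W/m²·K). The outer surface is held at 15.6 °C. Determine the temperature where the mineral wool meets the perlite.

Treat each layer as a resistance in series:
  R'_conv,in = 1/(2πr h) = 1/(2π·0.129·83.3) = 0.01481 m·K/W
  R'_aluminium = ln(0.157/0.129)/(2πk) = 0.1964/(2π·201) = 1.555×10^-4 m·K/W
  R'_mineral wool = ln(0.224/0.157)/(2πk) = 0.3554/(2π·0.0400) = 1.414 m·K/W
  R'_perlite = ln(0.278/0.224)/(2πk) = 0.2160/(2π·0.0521) = 0.6598 m·K/W
ΣR = 0.01481 + 1.555×10^-4 + 1.414 + 0.6598 = 2.089 m·K/W
Q' = ΔT/ΣR = (424 °C − 15.6 °C)/2.089 = 195.5 W/m
From the inner boundary to the mineral wool/perlite interface, ΣR_partial = 1.429 m·K/W.
T_interface = T_in − Q'·ΣR_partial = 424 °C − (195.5)(1.429) = 145 °C

T = 145 °C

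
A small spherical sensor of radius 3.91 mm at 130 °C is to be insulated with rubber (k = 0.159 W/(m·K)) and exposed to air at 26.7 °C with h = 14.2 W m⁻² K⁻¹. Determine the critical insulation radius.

r_cr = 2.24 cm

For a sphere, r_cr = 2k_ins/h = 2·0.159/14.2 = 0.0224 m = 2.24 cm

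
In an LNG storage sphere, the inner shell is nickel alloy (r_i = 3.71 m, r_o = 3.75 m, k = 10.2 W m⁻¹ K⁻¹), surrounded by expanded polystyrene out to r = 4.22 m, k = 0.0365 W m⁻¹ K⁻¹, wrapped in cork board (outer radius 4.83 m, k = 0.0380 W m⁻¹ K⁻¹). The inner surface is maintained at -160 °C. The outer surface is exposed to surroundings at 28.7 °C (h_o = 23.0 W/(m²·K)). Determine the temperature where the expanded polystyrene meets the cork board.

T = -64.2 °C

Treat each layer as a resistance in series:
  R_nickel alloy = (1/3.71 − 1/3.75)/(4πk) = 0.002875/(4π·10.2) = 2.243×10^-5 K/W
  R_expanded polystyrene = (1/3.75 − 1/4.22)/(4πk) = 0.02970/(4π·0.0365) = 0.06475 K/W
  R_cork board = (1/4.22 − 1/4.83)/(4πk) = 0.02993/(4π·0.0380) = 0.06267 K/W
  R_conv,out = 1/(4πr²h) = 1/(4π·4.83²·23.0) = 1.483×10^-4 K/W
ΣR = 2.243×10^-5 + 0.06475 + 0.06267 + 1.483×10^-4 = 0.1276 K/W
Q = ΔT/ΣR = (-160 °C − 28.7 °C)/0.1276 = -1479 W
From the inner boundary to the expanded polystyrene/cork board interface, ΣR_partial = 0.06477 K/W.
T_interface = T_in − Q·ΣR_partial = -160 °C − (-1479)(0.06477) = -64.2 °C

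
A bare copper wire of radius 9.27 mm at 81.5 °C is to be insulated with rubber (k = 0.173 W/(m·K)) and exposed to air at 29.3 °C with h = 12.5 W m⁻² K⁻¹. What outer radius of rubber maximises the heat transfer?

r_cr = 1.38 cm

For a cylinder, r_cr = k_ins/h = 0.173/12.5 = 0.0138 m = 1.38 cm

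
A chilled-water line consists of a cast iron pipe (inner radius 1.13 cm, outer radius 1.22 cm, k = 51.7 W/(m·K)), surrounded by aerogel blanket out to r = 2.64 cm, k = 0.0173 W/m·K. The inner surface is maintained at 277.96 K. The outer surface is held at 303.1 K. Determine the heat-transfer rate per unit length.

Q' = 3.54 W/m

Treat each layer as a resistance in series:
  R'_cast iron = ln(0.0122/0.0113)/(2πk) = 0.07663/(2π·51.7) = 2.359×10^-4 m·K/W
  R'_aerogel blanket = ln(0.0264/0.0122)/(2πk) = 0.7719/(2π·0.0173) = 7.102 m·K/W
ΣR = 2.359×10^-4 + 7.102 = 7.102 m·K/W
Q' = ΔT/ΣR = (277.96 K − 303.1 K)/7.102 = -3.54 W/m
(Negative Q' ⇒ heat flows inward; heat gain = 3.54 W/m.)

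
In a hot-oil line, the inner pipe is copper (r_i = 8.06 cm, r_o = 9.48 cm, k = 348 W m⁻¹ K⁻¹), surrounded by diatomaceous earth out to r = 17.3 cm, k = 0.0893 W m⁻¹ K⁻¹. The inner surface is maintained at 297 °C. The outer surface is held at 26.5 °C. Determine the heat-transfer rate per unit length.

Resistance network (inner→outer):
  R'_copper = ln(0.0948/0.0806)/(2πk) = 0.1623/(2π·348) = 7.421×10^-5 m·K/W
  R'_diatomaceous earth = ln(0.173/0.0948)/(2πk) = 0.6015/(2π·0.0893) = 1.072 m·K/W
ΣR = 7.421×10^-5 + 1.072 = 1.072 m·K/W
Q' = ΔT/ΣR = (297 °C − 26.5 °C)/1.072 = 252 W/m

Q' = 252 W/m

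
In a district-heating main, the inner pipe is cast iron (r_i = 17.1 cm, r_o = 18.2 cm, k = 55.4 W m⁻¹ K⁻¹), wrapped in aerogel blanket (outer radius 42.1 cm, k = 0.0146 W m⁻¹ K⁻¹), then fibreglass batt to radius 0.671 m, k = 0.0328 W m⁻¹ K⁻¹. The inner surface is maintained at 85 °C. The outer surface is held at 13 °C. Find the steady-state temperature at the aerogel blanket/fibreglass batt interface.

Treat each layer as a resistance in series:
  R'_cast iron = ln(0.182/0.171)/(2πk) = 0.06234/(2π·55.4) = 1.791×10^-4 m·K/W
  R'_aerogel blanket = ln(0.421/0.182)/(2πk) = 0.8386/(2π·0.0146) = 9.142 m·K/W
  R'_fibreglass batt = ln(0.671/0.421)/(2πk) = 0.4661/(2π·0.0328) = 2.262 m·K/W
ΣR = 1.791×10^-4 + 9.142 + 2.262 = 11.40 m·K/W
Q' = ΔT/ΣR = (85 °C − 13 °C)/11.40 = 6.316 W/m
From the inner boundary to the aerogel blanket/fibreglass batt interface, ΣR_partial = 9.142 m·K/W.
T_interface = T_in − Q'·ΣR_partial = 85 °C − (6.316)(9.142) = 27.3 °C

T = 27.3 °C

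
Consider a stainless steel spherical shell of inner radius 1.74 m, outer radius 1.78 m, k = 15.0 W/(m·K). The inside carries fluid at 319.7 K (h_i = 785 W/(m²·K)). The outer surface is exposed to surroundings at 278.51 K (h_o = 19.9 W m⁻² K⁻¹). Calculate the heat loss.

Q = 30.2 kW

Resistance network (inner→outer):
  R_conv,in = 1/(4πr²h) = 1/(4π·1.74²·785) = 3.348×10^-5 K/W
  R_stainless steel = (1/1.74 − 1/1.78)/(4πk) = 0.01291/(4π·15.0) = 6.852×10^-5 K/W
  R_conv,out = 1/(4πr²h) = 1/(4π·1.78²·19.9) = 0.001262 K/W
ΣR = 3.348×10^-5 + 6.852×10^-5 + 0.001262 = 0.001364 K/W
Q = ΔT/ΣR = (319.7 K − 278.51 K)/0.001364 = 30200 W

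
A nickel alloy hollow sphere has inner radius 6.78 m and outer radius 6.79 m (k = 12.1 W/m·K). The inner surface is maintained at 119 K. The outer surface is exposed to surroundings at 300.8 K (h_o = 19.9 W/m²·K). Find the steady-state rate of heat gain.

Q = 2.06×10^6 W

Resistance network (inner→outer):
  R_nickel alloy = (1/6.78 − 1/6.79)/(4πk) = 2.172×10^-4/(4π·12.1) = 1.429×10^-6 K/W
  R_conv,out = 1/(4πr²h) = 1/(4π·6.79²·19.9) = 8.674×10^-5 K/W
ΣR = 1.429×10^-6 + 8.674×10^-5 = 8.817×10^-5 K/W
Q = ΔT/ΣR = (119 K − 300.8 K)/8.817×10^-5 = -2.06×10^6 W
(Negative Q ⇒ heat flows inward; heat gain = 2.06×10^6 W.)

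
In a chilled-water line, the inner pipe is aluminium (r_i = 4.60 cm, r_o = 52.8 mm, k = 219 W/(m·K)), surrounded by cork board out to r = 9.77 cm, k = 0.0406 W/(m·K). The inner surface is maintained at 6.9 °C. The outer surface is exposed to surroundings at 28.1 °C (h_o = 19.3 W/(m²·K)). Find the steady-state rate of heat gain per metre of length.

Resistance network (inner→outer):
  R'_aluminium = ln(0.0528/0.0460)/(2πk) = 0.1379/(2π·219) = 1.002×10^-4 m·K/W
  R'_cork board = ln(0.0977/0.0528)/(2πk) = 0.6154/(2π·0.0406) = 2.412 m·K/W
  R'_conv,out = 1/(2πr h) = 1/(2π·0.0977·19.3) = 0.08441 m·K/W
ΣR = 1.002×10^-4 + 2.412 + 0.08441 = 2.497 m·K/W
Q' = ΔT/ΣR = (6.9 °C − 28.1 °C)/2.497 = -8.49 W/m
(Negative Q' ⇒ heat flows inward; heat gain = 8.49 W/m.)

Q' = 8.49 W/m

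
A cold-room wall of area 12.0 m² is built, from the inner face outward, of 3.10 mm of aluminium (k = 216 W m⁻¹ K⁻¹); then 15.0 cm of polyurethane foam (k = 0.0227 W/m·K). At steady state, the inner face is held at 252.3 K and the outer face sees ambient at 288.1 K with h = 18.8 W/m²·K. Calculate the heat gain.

Q = 64.5 W

Resistance network (inner→outer):
  R_aluminium = L/(kA) = 0.00310/(216·12.0) = 1.196×10^-6 K/W
  R_polyurethane foam = L/(kA) = 0.150/(0.0227·12.0) = 0.5507 K/W
  R_conv,out = 1/(hA) = 1/(18.8·12.0) = 0.004433 K/W
ΣR = 1.196×10^-6 + 0.5507 + 0.004433 = 0.5551 K/W
Q = ΔT/ΣR = (252.3 K − 288.1 K)/0.5551 = -64.5 W
(Negative Q ⇒ heat flows inward; heat gain = 64.5 W.)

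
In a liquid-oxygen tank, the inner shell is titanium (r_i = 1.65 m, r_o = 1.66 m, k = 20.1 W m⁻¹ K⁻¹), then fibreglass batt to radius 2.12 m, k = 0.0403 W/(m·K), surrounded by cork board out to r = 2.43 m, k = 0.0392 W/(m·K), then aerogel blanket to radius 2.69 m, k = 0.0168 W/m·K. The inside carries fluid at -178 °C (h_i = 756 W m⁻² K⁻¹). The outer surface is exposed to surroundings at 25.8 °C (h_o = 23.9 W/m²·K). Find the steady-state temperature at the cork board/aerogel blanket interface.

T = -41.8 °C

Treat each layer as a resistance in series:
  R_conv,in = 1/(4πr²h) = 1/(4π·1.65²·756) = 3.866×10^-5 K/W
  R_titanium = (1/1.65 − 1/1.66)/(4πk) = 0.003651/(4π·20.1) = 1.445×10^-5 K/W
  R_fibreglass batt = (1/1.66 − 1/2.12)/(4πk) = 0.1307/(4π·0.0403) = 0.2581 K/W
  R_cork board = (1/2.12 − 1/2.43)/(4πk) = 0.06018/(4π·0.0392) = 0.1222 K/W
  R_aerogel blanket = (1/2.43 − 1/2.69)/(4πk) = 0.03978/(4π·0.0168) = 0.1884 K/W
  R_conv,out = 1/(4πr²h) = 1/(4π·2.69²·23.9) = 4.601×10^-4 K/W
ΣR = 3.866×10^-5 + 1.445×10^-5 + 0.2581 + 0.1222 + 0.1884 + 4.601×10^-4 = 0.5692 K/W
Q = ΔT/ΣR = (-178 °C − 25.8 °C)/0.5692 = -358.0 W
From the inner boundary to the cork board/aerogel blanket interface, ΣR_partial = 0.3804 K/W.
T_interface = T_in − Q·ΣR_partial = -178 °C − (-358.0)(0.3804) = -41.8 °C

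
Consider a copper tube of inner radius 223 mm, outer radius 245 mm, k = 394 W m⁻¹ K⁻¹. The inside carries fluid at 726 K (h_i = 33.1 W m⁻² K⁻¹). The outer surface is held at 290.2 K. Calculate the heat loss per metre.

Q' = 20200 W/m

Resistance network (inner→outer):
  R'_conv,in = 1/(2πr h) = 1/(2π·0.223·33.1) = 0.02156 m·K/W
  R'_copper = ln(0.245/0.223)/(2πk) = 0.09409/(2π·394) = 3.801×10^-5 m·K/W
ΣR = 0.02156 + 3.801×10^-5 = 0.02160 m·K/W
Q' = ΔT/ΣR = (726 K − 290.2 K)/0.02160 = 20200 W/m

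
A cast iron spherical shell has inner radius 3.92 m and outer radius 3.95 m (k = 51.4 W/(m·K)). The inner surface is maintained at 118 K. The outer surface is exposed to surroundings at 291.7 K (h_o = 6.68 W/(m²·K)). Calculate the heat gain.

Q = 2.27×10^5 W

Series thermal resistances, inner to outer:
  R_cast iron = (1/3.92 − 1/3.95)/(4πk) = 0.001937/(4π·51.4) = 3.000×10^-6 K/W
  R_conv,out = 1/(4πr²h) = 1/(4π·3.95²·6.68) = 7.635×10^-4 K/W
ΣR = 3.000×10^-6 + 7.635×10^-4 = 7.665×10^-4 K/W
Q = ΔT/ΣR = (118 K − 291.7 K)/7.665×10^-4 = -2.27×10^5 W
(Negative Q ⇒ heat flows inward; heat gain = 2.27×10^5 W.)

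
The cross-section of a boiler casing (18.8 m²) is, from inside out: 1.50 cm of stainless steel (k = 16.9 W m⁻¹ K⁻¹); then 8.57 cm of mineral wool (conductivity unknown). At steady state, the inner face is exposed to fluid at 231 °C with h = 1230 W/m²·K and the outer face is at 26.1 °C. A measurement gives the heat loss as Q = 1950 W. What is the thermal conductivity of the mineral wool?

ΣR = ΔT/Q = |231 − 26.1|/1950 = 0.1051 K/W
Known resistances:
  R_conv,in = 1/(hA) = 1/(1230·18.8) = 4.325×10^-5 K/W
  R_stainless steel = L/(kA) = 0.0150/(16.9·18.8) = 4.721×10^-5 K/W
R_mineral wool = ΣR − ΣR_known = 0.1051 − 9.046×10^-5 = 0.1050 K/W
L/(kA) = 0.1050 ⇒ k = 0.0857/(0.1050·18.8) = 0.0434 W/m·K

k = 0.0434 W/m·K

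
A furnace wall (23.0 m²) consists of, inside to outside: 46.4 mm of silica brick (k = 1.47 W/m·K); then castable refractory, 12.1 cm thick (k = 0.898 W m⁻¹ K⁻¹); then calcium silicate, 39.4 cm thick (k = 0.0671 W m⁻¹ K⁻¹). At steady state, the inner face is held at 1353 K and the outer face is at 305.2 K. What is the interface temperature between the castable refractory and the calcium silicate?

Treat each layer as a resistance in series:
  R_silica brick = L/(kA) = 0.0464/(1.47·23.0) = 0.001372 K/W
  R_castable refractory = L/(kA) = 0.121/(0.898·23.0) = 0.005858 K/W
  R_calcium silicate = L/(kA) = 0.394/(0.0671·23.0) = 0.2553 K/W
ΣR = 0.001372 + 0.005858 + 0.2553 = 0.2625 K/W
Q = ΔT/ΣR = (1353 K − 305.2 K)/0.2625 = 3992 W
From the inner boundary to the castable refractory/calcium silicate interface, ΣR_partial = 0.007230 K/W.
T_interface = T_in − Q·ΣR_partial = 1353 K − (3992)(0.007230) = 1324 K

T = 1324 K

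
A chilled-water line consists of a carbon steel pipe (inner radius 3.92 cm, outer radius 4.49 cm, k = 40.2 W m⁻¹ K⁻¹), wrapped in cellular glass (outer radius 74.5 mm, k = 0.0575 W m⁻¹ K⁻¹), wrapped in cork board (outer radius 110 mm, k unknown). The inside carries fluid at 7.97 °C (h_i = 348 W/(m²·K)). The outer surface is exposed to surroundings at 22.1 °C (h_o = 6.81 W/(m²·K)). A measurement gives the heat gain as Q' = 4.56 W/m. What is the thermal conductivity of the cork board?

k = 0.0421 W/m·K

ΣR = ΔT/Q' = |7.97 − 22.1|/4.56 = 3.099 m·K/W
Known resistances:
  R'_conv,in = 1/(2πr h) = 1/(2π·0.0392·348) = 0.01167 m·K/W
  R'_carbon steel = ln(0.0449/0.0392)/(2πk) = 0.1358/(2π·40.2) = 5.375×10^-4 m·K/W
  R'_cellular glass = ln(0.0745/0.0449)/(2πk) = 0.5064/(2π·0.0575) = 1.402 m·K/W
  R'_conv,out = 1/(2πr h) = 1/(2π·0.110·6.81) = 0.2125 m·K/W
R_cork board = ΣR − ΣR_known = 3.099 − 1.627 = 1.472 m·K/W
ln(r₂/r₁)/(2πk) = 1.472 ⇒ k = 0.3897/(2π·1.472) = 0.0421 W/m·K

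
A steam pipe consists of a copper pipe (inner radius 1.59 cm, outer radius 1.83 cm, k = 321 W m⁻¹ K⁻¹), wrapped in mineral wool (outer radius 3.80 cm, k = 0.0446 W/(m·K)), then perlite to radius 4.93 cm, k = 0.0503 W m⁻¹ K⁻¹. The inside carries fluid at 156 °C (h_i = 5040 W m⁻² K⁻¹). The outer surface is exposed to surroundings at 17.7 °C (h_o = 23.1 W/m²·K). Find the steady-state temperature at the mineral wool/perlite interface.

T = 55.0 °C

Resistance network (inner→outer):
  R'_conv,in = 1/(2πr h) = 1/(2π·0.0159·5040) = 0.001986 m·K/W
  R'_copper = ln(0.0183/0.0159)/(2πk) = 0.1406/(2π·321) = 6.970×10^-5 m·K/W
  R'_mineral wool = ln(0.0380/0.0183)/(2πk) = 0.7307/(2π·0.0446) = 2.607 m·K/W
  R'_perlite = ln(0.0493/0.0380)/(2πk) = 0.2603/(2π·0.0503) = 0.8237 m·K/W
  R'_conv,out = 1/(2πr h) = 1/(2π·0.0493·23.1) = 0.1398 m·K/W
ΣR = 0.001986 + 6.970×10^-5 + 2.607 + 0.8237 + 0.1398 = 3.573 m·K/W
Q' = ΔT/ΣR = (156 °C − 17.7 °C)/3.573 = 38.71 W/m
From the inner boundary to the mineral wool/perlite interface, ΣR_partial = 2.609 m·K/W.
T_interface = T_in − Q'·ΣR_partial = 156 °C − (38.71)(2.609) = 55.0 °C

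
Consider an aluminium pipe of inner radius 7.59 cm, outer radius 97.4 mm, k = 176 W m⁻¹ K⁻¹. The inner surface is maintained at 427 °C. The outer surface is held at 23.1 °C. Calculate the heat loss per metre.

Q' = 2πk·ΔT/ln(r₂/r₁) = 2π × 176 × 403.9 / ln(0.0974/0.0759) = 1.79×10^6 W/m

Q' = 1790 kW/m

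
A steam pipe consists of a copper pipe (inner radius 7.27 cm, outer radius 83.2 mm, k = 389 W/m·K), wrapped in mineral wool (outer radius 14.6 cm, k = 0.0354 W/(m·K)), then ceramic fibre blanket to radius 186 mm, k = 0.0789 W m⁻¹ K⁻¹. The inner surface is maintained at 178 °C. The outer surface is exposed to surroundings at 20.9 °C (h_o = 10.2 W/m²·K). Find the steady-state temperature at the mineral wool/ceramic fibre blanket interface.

T = 49.9 °C

Resistance network (inner→outer):
  R'_copper = ln(0.0832/0.0727)/(2πk) = 0.1349/(2π·389) = 5.520×10^-5 m·K/W
  R'_mineral wool = ln(0.146/0.0832)/(2πk) = 0.5624/(2π·0.0354) = 2.528 m·K/W
  R'_ceramic fibre blanket = ln(0.186/0.146)/(2πk) = 0.2421/(2π·0.0789) = 0.4884 m·K/W
  R'_conv,out = 1/(2πr h) = 1/(2π·0.186·10.2) = 0.08389 m·K/W
ΣR = 5.520×10^-5 + 2.528 + 0.4884 + 0.08389 = 3.100 m·K/W
Q' = ΔT/ΣR = (178 °C − 20.9 °C)/3.100 = 50.68 W/m
From the inner boundary to the mineral wool/ceramic fibre blanket interface, ΣR_partial = 2.528 m·K/W.
T_interface = T_in − Q'·ΣR_partial = 178 °C − (50.68)(2.528) = 49.9 °C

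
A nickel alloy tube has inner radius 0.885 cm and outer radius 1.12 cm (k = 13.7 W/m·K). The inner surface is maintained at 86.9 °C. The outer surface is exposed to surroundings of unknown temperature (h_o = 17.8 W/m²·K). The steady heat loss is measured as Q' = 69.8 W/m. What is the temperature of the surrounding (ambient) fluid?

T_out = 31.0 °C

Series resistances:
  R'_nickel alloy = ln(0.0112/0.00885)/(2πk) = 0.2355/(2π·13.7) = 0.002736 m·K/W
  R'_conv,out = 1/(2πr h) = 1/(2π·0.0112·17.8) = 0.7983 m·K/W
ΣR = 0.8011 m·K/W
ΔT = Q'·ΣR = 69.8 × 0.8011 = 55.92 K
Heat flows outward, so T_out = T_in − ΔT = 86.9 − 55.92 = 31.0 °C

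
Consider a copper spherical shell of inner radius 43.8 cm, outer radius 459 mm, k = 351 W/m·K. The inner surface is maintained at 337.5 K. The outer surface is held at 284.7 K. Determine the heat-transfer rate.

Q = 2230 kW

Q = 4πk·ΔT/(1/r₁ − 1/r₂) = 4π × 351 × 52.8 / (1/0.438 − 1/0.459) = 2.23×10^6 W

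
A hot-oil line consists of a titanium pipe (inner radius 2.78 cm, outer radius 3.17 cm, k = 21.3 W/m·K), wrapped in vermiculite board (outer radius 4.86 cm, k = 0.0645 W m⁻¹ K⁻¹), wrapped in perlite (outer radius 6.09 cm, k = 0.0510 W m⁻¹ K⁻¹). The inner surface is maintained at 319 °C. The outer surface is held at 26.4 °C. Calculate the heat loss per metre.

Resistance network (inner→outer):
  R'_titanium = ln(0.0317/0.0278)/(2πk) = 0.1313/(2π·21.3) = 9.809×10^-4 m·K/W
  R'_vermiculite board = ln(0.0486/0.0317)/(2πk) = 0.4273/(2π·0.0645) = 1.054 m·K/W
  R'_perlite = ln(0.0609/0.0486)/(2πk) = 0.2256/(2π·0.0510) = 0.7041 m·K/W
ΣR = 9.809×10^-4 + 1.054 + 0.7041 = 1.759 m·K/W
Q' = ΔT/ΣR = (319 °C − 26.4 °C)/1.759 = 166 W/m

Q' = 166 W/m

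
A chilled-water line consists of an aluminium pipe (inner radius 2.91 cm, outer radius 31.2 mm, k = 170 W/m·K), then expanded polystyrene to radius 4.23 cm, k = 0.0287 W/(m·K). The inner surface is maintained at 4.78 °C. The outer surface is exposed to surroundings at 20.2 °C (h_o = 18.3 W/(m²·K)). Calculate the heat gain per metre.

Q' = 8.14 W/m

Series thermal resistances, inner to outer:
  R'_aluminium = ln(0.0312/0.0291)/(2πk) = 0.06968/(2π·170) = 6.523×10^-5 m·K/W
  R'_expanded polystyrene = ln(0.0423/0.0312)/(2πk) = 0.3044/(2π·0.0287) = 1.688 m·K/W
  R'_conv,out = 1/(2πr h) = 1/(2π·0.0423·18.3) = 0.2056 m·K/W
ΣR = 6.523×10^-5 + 1.688 + 0.2056 = 1.894 m·K/W
Q' = ΔT/ΣR = (4.78 °C − 20.2 °C)/1.894 = -8.14 W/m
(Negative Q' ⇒ heat flows inward; heat gain = 8.14 W/m.)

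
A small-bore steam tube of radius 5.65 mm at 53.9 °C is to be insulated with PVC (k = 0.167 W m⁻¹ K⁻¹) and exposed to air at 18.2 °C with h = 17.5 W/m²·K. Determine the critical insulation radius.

For a cylinder, r_cr = k_ins/h = 0.167/17.5 = 0.00954 m = 0.954 cm

r_cr = 0.954 cm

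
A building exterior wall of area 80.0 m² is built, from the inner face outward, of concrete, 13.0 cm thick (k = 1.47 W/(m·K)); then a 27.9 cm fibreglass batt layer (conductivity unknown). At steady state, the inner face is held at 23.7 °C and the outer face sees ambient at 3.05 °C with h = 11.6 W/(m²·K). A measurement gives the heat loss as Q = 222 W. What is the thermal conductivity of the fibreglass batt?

ΣR = ΔT/Q = |23.7 − 3.05|/222 = 0.09302 K/W
Known resistances:
  R_concrete = L/(kA) = 0.130/(1.47·80.0) = 0.001105 K/W
  R_conv,out = 1/(hA) = 1/(11.6·80.0) = 0.001078 K/W
R_fibreglass batt = ΣR − ΣR_known = 0.09302 − 0.002183 = 0.09084 K/W
L/(kA) = 0.09084 ⇒ k = 0.279/(0.09084·80.0) = 0.0384 W/m·K

k = 0.0384 W/m·K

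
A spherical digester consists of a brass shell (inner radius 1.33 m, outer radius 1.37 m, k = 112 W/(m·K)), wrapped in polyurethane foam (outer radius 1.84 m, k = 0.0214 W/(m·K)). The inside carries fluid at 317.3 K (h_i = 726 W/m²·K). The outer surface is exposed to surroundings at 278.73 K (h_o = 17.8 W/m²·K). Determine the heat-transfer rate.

Q = 55.5 W

Series thermal resistances, inner to outer:
  R_conv,in = 1/(4πr²h) = 1/(4π·1.33²·726) = 6.197×10^-5 K/W
  R_brass = (1/1.33 − 1/1.37)/(4πk) = 0.02195/(4π·112) = 1.560×10^-5 K/W
  R_polyurethane foam = (1/1.37 − 1/1.84)/(4πk) = 0.1864/(4π·0.0214) = 0.6933 K/W
  R_conv,out = 1/(4πr²h) = 1/(4π·1.84²·17.8) = 0.001320 K/W
ΣR = 6.197×10^-5 + 1.560×10^-5 + 0.6933 + 0.001320 = 0.6947 K/W
Q = ΔT/ΣR = (317.3 K − 278.73 K)/0.6947 = 55.5 W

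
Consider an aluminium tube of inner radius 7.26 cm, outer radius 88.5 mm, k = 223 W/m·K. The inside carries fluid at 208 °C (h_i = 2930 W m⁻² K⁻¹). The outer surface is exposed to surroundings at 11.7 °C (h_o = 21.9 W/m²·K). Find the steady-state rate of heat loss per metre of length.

Resistance network (inner→outer):
  R'_conv,in = 1/(2πr h) = 1/(2π·0.0726·2930) = 7.482×10^-4 m·K/W
  R'_aluminium = ln(0.0885/0.0726)/(2πk) = 0.1980/(2π·223) = 1.413×10^-4 m·K/W
  R'_conv,out = 1/(2πr h) = 1/(2π·0.0885·21.9) = 0.08212 m·K/W
ΣR = 7.482×10^-4 + 1.413×10^-4 + 0.08212 = 0.08301 m·K/W
Q' = ΔT/ΣR = (208 °C − 11.7 °C)/0.08301 = 2360 W/m

Q' = 2360 W/m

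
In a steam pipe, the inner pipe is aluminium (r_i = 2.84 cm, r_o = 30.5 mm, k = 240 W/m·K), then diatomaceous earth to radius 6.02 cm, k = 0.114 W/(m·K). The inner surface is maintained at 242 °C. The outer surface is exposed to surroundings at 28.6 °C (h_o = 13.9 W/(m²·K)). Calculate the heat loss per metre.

Treat each layer as a resistance in series:
  R'_aluminium = ln(0.0305/0.0284)/(2πk) = 0.07134/(2π·240) = 4.731×10^-5 m·K/W
  R'_diatomaceous earth = ln(0.0602/0.0305)/(2πk) = 0.6799/(2π·0.114) = 0.9493 m·K/W
  R'_conv,out = 1/(2πr h) = 1/(2π·0.0602·13.9) = 0.1902 m·K/W
ΣR = 4.731×10^-5 + 0.9493 + 0.1902 = 1.140 m·K/W
Q' = ΔT/ΣR = (242 °C − 28.6 °C)/1.140 = 187 W/m

Q' = 187 W/m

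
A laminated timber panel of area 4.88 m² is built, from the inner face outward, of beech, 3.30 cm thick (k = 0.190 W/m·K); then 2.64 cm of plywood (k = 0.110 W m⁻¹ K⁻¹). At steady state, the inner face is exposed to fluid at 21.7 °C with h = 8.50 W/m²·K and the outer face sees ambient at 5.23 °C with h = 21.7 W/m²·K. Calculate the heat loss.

Q = 139 W

Treat each layer as a resistance in series:
  R_conv,in = 1/(hA) = 1/(8.50·4.88) = 0.02411 K/W
  R_beech = L/(kA) = 0.0330/(0.190·4.88) = 0.03559 K/W
  R_plywood = L/(kA) = 0.0264/(0.110·4.88) = 0.04918 K/W
  R_conv,out = 1/(hA) = 1/(21.7·4.88) = 0.009443 K/W
ΣR = 0.02411 + 0.03559 + 0.04918 + 0.009443 = 0.1183 K/W
Q = ΔT/ΣR = (21.7 °C − 5.23 °C)/0.1183 = 139 W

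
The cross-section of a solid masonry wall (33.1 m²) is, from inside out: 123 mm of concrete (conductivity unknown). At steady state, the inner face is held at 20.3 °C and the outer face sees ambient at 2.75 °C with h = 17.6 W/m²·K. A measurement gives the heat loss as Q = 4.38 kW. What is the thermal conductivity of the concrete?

ΣR = ΔT/Q = |20.3 − 2.75|/4380 = 0.004007 K/W
Known resistances:
  R_conv,out = 1/(hA) = 1/(17.6·33.1) = 0.001717 K/W
R_concrete = ΣR − ΣR_known = 0.004007 − 0.001717 = 0.002290 K/W
L/(kA) = 0.002290 ⇒ k = 0.123/(0.002290·33.1) = 1.62 W/m·K

k = 1.62 W/m·K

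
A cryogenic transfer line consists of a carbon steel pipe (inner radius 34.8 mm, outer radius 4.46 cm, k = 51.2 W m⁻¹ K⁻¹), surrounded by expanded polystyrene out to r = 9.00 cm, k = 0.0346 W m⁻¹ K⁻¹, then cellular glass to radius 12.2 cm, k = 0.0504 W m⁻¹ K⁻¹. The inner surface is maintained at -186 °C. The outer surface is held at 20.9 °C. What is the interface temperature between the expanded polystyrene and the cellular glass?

Treat each layer as a resistance in series:
  R'_carbon steel = ln(0.0446/0.0348)/(2πk) = 0.2481/(2π·51.2) = 7.713×10^-4 m·K/W
  R'_expanded polystyrene = ln(0.0900/0.0446)/(2πk) = 0.7021/(2π·0.0346) = 3.229 m·K/W
  R'_cellular glass = ln(0.122/0.0900)/(2πk) = 0.3042/(2π·0.0504) = 0.9606 m·K/W
ΣR = 7.713×10^-4 + 3.229 + 0.9606 = 4.190 m·K/W
Q' = ΔT/ΣR = (-186 °C − 20.9 °C)/4.190 = -49.38 W/m
From the inner boundary to the expanded polystyrene/cellular glass interface, ΣR_partial = 3.230 m·K/W.
T_interface = T_in − Q'·ΣR_partial = -186 °C − (-49.38)(3.230) = -26.5 °C

T = -26.5 °C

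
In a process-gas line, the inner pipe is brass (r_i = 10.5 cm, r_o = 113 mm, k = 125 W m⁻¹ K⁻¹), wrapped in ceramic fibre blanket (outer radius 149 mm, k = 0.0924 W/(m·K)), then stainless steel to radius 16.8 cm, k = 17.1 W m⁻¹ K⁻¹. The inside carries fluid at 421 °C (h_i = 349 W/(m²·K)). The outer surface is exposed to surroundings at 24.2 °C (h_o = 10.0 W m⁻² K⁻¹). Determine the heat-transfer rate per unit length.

Q' = 688 W/m

Treat each layer as a resistance in series:
  R'_conv,in = 1/(2πr h) = 1/(2π·0.105·349) = 0.004343 m·K/W
  R'_brass = ln(0.113/0.105)/(2πk) = 0.07343/(2π·125) = 9.349×10^-5 m·K/W
  R'_ceramic fibre blanket = ln(0.149/0.113)/(2πk) = 0.2766/(2π·0.0924) = 0.4764 m·K/W
  R'_stainless steel = ln(0.168/0.149)/(2πk) = 0.1200/(2π·17.1) = 0.001117 m·K/W
  R'_conv,out = 1/(2πr h) = 1/(2π·0.168·10.0) = 0.09474 m·K/W
ΣR = 0.004343 + 9.349×10^-5 + 0.4764 + 0.001117 + 0.09474 = 0.5767 m·K/W
Q' = ΔT/ΣR = (421 °C − 24.2 °C)/0.5767 = 688 W/m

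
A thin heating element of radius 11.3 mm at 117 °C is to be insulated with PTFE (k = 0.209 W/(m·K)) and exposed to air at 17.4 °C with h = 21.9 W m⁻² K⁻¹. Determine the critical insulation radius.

r_cr = 0.954 cm

For a cylinder, r_cr = k_ins/h = 0.209/21.9 = 0.00954 m = 0.954 cm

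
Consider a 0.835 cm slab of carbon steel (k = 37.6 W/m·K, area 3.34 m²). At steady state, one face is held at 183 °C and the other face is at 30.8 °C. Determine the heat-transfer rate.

Q = 2290 kW

Q = kA·ΔT/L = 37.6 × 3.34 × |183 °C − 30.8 °C| / 0.00835 = 2.29×10^6 W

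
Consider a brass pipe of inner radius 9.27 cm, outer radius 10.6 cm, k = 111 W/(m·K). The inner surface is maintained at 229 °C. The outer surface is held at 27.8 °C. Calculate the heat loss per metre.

Q' = 2πk·ΔT/ln(r₂/r₁) = 2π × 111 × 201.2 / ln(0.106/0.0927) = 1.05×10^6 W/m

Q' = 1.05×10^6 W/m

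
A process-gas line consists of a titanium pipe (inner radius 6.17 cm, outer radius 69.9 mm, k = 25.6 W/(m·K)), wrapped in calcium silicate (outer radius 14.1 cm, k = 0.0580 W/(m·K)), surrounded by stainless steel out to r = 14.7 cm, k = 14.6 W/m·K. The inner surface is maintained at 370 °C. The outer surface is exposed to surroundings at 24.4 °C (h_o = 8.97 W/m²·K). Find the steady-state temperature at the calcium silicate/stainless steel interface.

Treat each layer as a resistance in series:
  R'_titanium = ln(0.0699/0.0617)/(2πk) = 0.1248/(2π·25.6) = 7.758×10^-4 m·K/W
  R'_calcium silicate = ln(0.141/0.0699)/(2πk) = 0.7017/(2π·0.0580) = 1.925 m·K/W
  R'_stainless steel = ln(0.147/0.141)/(2πk) = 0.04167/(2π·14.6) = 4.543×10^-4 m·K/W
  R'_conv,out = 1/(2πr h) = 1/(2π·0.147·8.97) = 0.1207 m·K/W
ΣR = 7.758×10^-4 + 1.925 + 4.543×10^-4 + 0.1207 = 2.047 m·K/W
Q' = ΔT/ΣR = (370 °C − 24.4 °C)/2.047 = 168.8 W/m
From the inner boundary to the calcium silicate/stainless steel interface, ΣR_partial = 1.926 m·K/W.
T_interface = T_in − Q'·ΣR_partial = 370 °C − (168.8)(1.926) = 44.9 °C

T = 44.9 °C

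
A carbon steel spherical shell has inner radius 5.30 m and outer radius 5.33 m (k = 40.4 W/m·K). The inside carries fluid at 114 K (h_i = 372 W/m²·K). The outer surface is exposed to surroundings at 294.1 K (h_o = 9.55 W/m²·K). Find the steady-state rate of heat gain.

Q = 5.94×10^5 W

Series thermal resistances, inner to outer:
  R_conv,in = 1/(4πr²h) = 1/(4π·5.30²·372) = 7.615×10^-6 K/W
  R_carbon steel = (1/5.30 − 1/5.33)/(4πk) = 0.001062/(4π·40.4) = 2.092×10^-6 K/W
  R_conv,out = 1/(4πr²h) = 1/(4π·5.33²·9.55) = 2.933×10^-4 K/W
ΣR = 7.615×10^-6 + 2.092×10^-6 + 2.933×10^-4 = 3.030×10^-4 K/W
Q = ΔT/ΣR = (114 K − 294.1 K)/3.030×10^-4 = -5.94×10^5 W
(Negative Q ⇒ heat flows inward; heat gain = 5.94×10^5 W.)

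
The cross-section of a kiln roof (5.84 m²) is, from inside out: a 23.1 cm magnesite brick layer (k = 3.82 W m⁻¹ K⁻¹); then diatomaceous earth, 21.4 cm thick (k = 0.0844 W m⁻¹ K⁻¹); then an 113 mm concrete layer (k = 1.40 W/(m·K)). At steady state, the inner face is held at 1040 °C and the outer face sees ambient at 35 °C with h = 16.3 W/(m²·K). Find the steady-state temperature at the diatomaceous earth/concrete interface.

Series thermal resistances, inner to outer:
  R_magnesite brick = L/(kA) = 0.231/(3.82·5.84) = 0.01035 K/W
  R_diatomaceous earth = L/(kA) = 0.214/(0.0844·5.84) = 0.4342 K/W
  R_concrete = L/(kA) = 0.113/(1.40·5.84) = 0.01382 K/W
  R_conv,out = 1/(hA) = 1/(16.3·5.84) = 0.01051 K/W
ΣR = 0.01035 + 0.4342 + 0.01382 + 0.01051 = 0.4689 K/W
Q = ΔT/ΣR = (1040 °C − 35 °C)/0.4689 = 2143 W
From the inner boundary to the diatomaceous earth/concrete interface, ΣR_partial = 0.4446 K/W.
T_interface = T_in − Q·ΣR_partial = 1040 °C − (2143)(0.4446) = 87 °C

T = 87 °C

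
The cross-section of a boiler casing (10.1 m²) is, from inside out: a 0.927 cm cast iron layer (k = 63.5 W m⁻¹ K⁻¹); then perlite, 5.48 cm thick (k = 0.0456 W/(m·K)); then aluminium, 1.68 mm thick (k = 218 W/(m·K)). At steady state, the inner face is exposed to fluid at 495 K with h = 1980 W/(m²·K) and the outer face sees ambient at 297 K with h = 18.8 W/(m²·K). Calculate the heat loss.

Q = 1590 W

Resistance network (inner→outer):
  R_conv,in = 1/(hA) = 1/(1980·10.1) = 5.001×10^-5 K/W
  R_cast iron = L/(kA) = 0.00927/(63.5·10.1) = 1.445×10^-5 K/W
  R_perlite = L/(kA) = 0.0548/(0.0456·10.1) = 0.1190 K/W
  R_aluminium = L/(kA) = 0.00168/(218·10.1) = 7.630×10^-7 K/W
  R_conv,out = 1/(hA) = 1/(18.8·10.1) = 0.005266 K/W
ΣR = 5.001×10^-5 + 1.445×10^-5 + 0.1190 + 7.630×10^-7 + 0.005266 = 0.1243 K/W
Q = ΔT/ΣR = (495 K − 297 K)/0.1243 = 1590 W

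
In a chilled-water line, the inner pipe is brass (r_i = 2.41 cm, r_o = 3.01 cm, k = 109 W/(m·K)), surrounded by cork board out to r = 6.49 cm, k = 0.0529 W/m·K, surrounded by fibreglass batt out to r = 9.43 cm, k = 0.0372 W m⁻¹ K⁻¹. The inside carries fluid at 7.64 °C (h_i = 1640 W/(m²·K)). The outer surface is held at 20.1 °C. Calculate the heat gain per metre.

Q' = 3.18 W/m

Resistance network (inner→outer):
  R'_conv,in = 1/(2πr h) = 1/(2π·0.0241·1640) = 0.004027 m·K/W
  R'_brass = ln(0.0301/0.0241)/(2πk) = 0.2223/(2π·109) = 3.246×10^-4 m·K/W
  R'_cork board = ln(0.0649/0.0301)/(2πk) = 0.7683/(2π·0.0529) = 2.312 m·K/W
  R'_fibreglass batt = ln(0.0943/0.0649)/(2πk) = 0.3736/(2π·0.0372) = 1.599 m·K/W
ΣR = 0.004027 + 3.246×10^-4 + 2.312 + 1.599 = 3.915 m·K/W
Q' = ΔT/ΣR = (7.64 °C − 20.1 °C)/3.915 = -3.18 W/m
(Negative Q' ⇒ heat flows inward; heat gain = 3.18 W/m.)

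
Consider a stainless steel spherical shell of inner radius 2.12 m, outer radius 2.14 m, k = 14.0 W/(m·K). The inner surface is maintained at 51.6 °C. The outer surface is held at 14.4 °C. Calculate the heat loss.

Q = 1480 kW

Q = 4πk·ΔT/(1/r₁ − 1/r₂) = 4π × 14.0 × 37.2 / (1/2.12 − 1/2.14) = 1.48×10^6 W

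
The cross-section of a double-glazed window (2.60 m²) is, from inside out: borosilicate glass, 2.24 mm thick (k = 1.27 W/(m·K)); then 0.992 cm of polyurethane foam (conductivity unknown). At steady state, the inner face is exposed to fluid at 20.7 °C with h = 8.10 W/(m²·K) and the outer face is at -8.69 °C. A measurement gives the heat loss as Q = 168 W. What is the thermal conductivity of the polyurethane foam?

k = 0.0301 W/m·K

ΣR = ΔT/Q = |20.7 − -8.69|/168 = 0.1749 K/W
Known resistances:
  R_conv,in = 1/(hA) = 1/(8.10·2.60) = 0.04748 K/W
  R_borosilicate glass = L/(kA) = 0.00224/(1.27·2.60) = 6.784×10^-4 K/W
R_polyurethane foam = ΣR − ΣR_known = 0.1749 − 0.04816 = 0.1267 K/W
L/(kA) = 0.1267 ⇒ k = 0.00992/(0.1267·2.60) = 0.0301 W/m·K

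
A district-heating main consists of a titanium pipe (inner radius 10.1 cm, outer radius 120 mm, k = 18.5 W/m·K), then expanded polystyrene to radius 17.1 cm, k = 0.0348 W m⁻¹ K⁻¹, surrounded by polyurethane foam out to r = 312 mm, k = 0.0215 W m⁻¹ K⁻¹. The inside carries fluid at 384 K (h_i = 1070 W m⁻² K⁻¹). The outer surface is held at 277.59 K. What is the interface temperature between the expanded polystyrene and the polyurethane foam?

Treat each layer as a resistance in series:
  R'_conv,in = 1/(2πr h) = 1/(2π·0.101·1070) = 0.001473 m·K/W
  R'_titanium = ln(0.120/0.101)/(2πk) = 0.1724/(2π·18.5) = 0.001483 m·K/W
  R'_expanded polystyrene = ln(0.171/0.120)/(2πk) = 0.3542/(2π·0.0348) = 1.620 m·K/W
  R'_polyurethane foam = ln(0.312/0.171)/(2πk) = 0.6013/(2π·0.0215) = 4.451 m·K/W
ΣR = 0.001473 + 0.001483 + 1.620 + 4.451 = 6.074 m·K/W
Q' = ΔT/ΣR = (384 K − 277.59 K)/6.074 = 17.52 W/m
From the inner boundary to the expanded polystyrene/polyurethane foam interface, ΣR_partial = 1.623 m·K/W.
T_interface = T_in − Q'·ΣR_partial = 384 K − (17.52)(1.623) = 355.6 K

T = 355.6 K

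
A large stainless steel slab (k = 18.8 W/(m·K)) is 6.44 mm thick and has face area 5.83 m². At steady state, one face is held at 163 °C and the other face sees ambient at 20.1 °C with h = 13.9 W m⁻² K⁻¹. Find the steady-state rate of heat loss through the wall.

Q = 11500 W

Treat each layer as a resistance in series:
  R_stainless steel = L/(kA) = 0.00644/(18.8·5.83) = 5.876×10^-5 K/W
  R_conv,out = 1/(hA) = 1/(13.9·5.83) = 0.01234 K/W
ΣR = 5.876×10^-5 + 0.01234 = 0.01240 K/W
Q = ΔT/ΣR = (163 °C − 20.1 °C)/0.01240 = 11500 W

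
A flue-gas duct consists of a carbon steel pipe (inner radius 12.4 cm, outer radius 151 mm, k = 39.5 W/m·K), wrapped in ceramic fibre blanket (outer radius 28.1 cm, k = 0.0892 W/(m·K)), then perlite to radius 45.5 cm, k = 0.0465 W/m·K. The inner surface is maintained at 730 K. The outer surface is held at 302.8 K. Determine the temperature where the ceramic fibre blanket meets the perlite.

T = 558 K

Series thermal resistances, inner to outer:
  R'_carbon steel = ln(0.151/0.124)/(2πk) = 0.1970/(2π·39.5) = 7.938×10^-4 m·K/W
  R'_ceramic fibre blanket = ln(0.281/0.151)/(2πk) = 0.6211/(2π·0.0892) = 1.108 m·K/W
  R'_perlite = ln(0.455/0.281)/(2πk) = 0.4819/(2π·0.0465) = 1.650 m·K/W
ΣR = 7.938×10^-4 + 1.108 + 1.650 = 2.759 m·K/W
Q' = ΔT/ΣR = (730 K − 302.8 K)/2.759 = 154.8 W/m
From the inner boundary to the ceramic fibre blanket/perlite interface, ΣR_partial = 1.109 m·K/W.
T_interface = T_in − Q'·ΣR_partial = 730 K − (154.8)(1.109) = 558 K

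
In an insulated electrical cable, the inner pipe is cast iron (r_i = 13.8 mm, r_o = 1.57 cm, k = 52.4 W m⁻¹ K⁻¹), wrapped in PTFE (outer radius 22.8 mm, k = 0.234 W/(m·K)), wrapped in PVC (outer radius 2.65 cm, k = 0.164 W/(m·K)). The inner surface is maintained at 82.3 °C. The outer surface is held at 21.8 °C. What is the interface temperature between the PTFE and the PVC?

Series thermal resistances, inner to outer:
  R'_cast iron = ln(0.0157/0.0138)/(2πk) = 0.1290/(2π·52.4) = 3.918×10^-4 m·K/W
  R'_PTFE = ln(0.0228/0.0157)/(2πk) = 0.3731/(2π·0.234) = 0.2538 m·K/W
  R'_PVC = ln(0.0265/0.0228)/(2πk) = 0.1504/(2π·0.164) = 0.1459 m·K/W
ΣR = 3.918×10^-4 + 0.2538 + 0.1459 = 0.4001 m·K/W
Q' = ΔT/ΣR = (82.3 °C − 21.8 °C)/0.4001 = 151.2 W/m
From the inner boundary to the PTFE/PVC interface, ΣR_partial = 0.2542 m·K/W.
T_interface = T_in − Q'·ΣR_partial = 82.3 °C − (151.2)(0.2542) = 43.9 °C

T = 43.9 °C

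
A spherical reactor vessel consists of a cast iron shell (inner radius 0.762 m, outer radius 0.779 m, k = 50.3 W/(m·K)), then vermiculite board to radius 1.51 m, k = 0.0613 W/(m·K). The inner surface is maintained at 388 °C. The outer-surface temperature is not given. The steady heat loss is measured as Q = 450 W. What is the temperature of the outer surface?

Sum the resistances:
  R_cast iron = (1/0.762 − 1/0.779)/(4πk) = 0.02864/(4π·50.3) = 4.531×10^-5 K/W
  R_vermiculite board = (1/0.779 − 1/1.51)/(4πk) = 0.6214/(4π·0.0613) = 0.8067 K/W
ΣR = 0.8068 K/W
ΔT = Q·ΣR = 450 × 0.8068 = 363.1 K
Heat flows outward, so T_out = T_in − ΔT = 388 − 363.1 = 24.9 °C

T_out = 24.9 °C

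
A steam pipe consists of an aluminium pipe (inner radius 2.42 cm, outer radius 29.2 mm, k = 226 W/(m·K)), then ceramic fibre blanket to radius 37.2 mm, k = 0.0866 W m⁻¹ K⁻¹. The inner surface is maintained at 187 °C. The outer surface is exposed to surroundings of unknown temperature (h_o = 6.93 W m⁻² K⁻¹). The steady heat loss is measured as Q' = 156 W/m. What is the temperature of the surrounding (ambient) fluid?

T_out = 21.2 °C

Series resistances:
  R'_aluminium = ln(0.0292/0.0242)/(2πk) = 0.1878/(2π·226) = 1.323×10^-4 m·K/W
  R'_ceramic fibre blanket = ln(0.0372/0.0292)/(2πk) = 0.2421/(2π·0.0866) = 0.4450 m·K/W
  R'_conv,out = 1/(2πr h) = 1/(2π·0.0372·6.93) = 0.6174 m·K/W
ΣR = 1.063 m·K/W
ΔT = Q'·ΣR = 156 × 1.063 = 165.8 K
Heat flows outward, so T_out = T_in − ΔT = 187 − 165.8 = 21.2 °C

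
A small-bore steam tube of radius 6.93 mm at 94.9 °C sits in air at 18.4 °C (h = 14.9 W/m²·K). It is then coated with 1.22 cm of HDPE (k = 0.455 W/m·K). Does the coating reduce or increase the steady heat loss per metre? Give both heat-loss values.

increases: 49.6 → 83.7 W/m

Critical radius for a cylinder: r_cr = k/h = 0.0305 m = 3.05 cm.
Outer radius after coating: r₂ = 0.00693 + 0.0122 = 0.01913 m.
Since r₁ < r_cr and r₂ ≤ r_cr, the coating moves toward the maximum at r_cr — heat loss rises.
Bare: R = 1/(2πr₁h) = 1.541 m·K/W; Q = 76.5/1.541 = 49.6 W/m.
Coated: R = R_cond + R_conv = 0.9135 m·K/W; Q = 76.5/0.9135 = 83.7 W/m.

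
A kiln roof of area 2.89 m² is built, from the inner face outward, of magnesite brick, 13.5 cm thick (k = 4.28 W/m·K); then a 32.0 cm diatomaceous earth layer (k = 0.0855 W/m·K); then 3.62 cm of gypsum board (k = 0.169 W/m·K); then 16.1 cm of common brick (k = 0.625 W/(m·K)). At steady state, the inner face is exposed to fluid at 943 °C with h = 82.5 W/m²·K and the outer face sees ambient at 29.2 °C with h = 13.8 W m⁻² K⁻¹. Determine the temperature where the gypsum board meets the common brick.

T = 98.8 °C

Resistance network (inner→outer):
  R_conv,in = 1/(hA) = 1/(82.5·2.89) = 0.004194 K/W
  R_magnesite brick = L/(kA) = 0.135/(4.28·2.89) = 0.01091 K/W
  R_diatomaceous earth = L/(kA) = 0.320/(0.0855·2.89) = 1.295 K/W
  R_gypsum board = L/(kA) = 0.0362/(0.169·2.89) = 0.07412 K/W
  R_common brick = L/(kA) = 0.161/(0.625·2.89) = 0.08913 K/W
  R_conv,out = 1/(hA) = 1/(13.8·2.89) = 0.02507 K/W
ΣR = 0.004194 + 0.01091 + 1.295 + 0.07412 + 0.08913 + 0.02507 = 1.498 K/W
Q = ΔT/ΣR = (943 °C − 29.2 °C)/1.498 = 610.0 W
From the inner boundary to the gypsum board/common brick interface, ΣR_partial = 1.384 K/W.
T_interface = T_in − Q·ΣR_partial = 943 °C − (610.0)(1.384) = 98.8 °C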